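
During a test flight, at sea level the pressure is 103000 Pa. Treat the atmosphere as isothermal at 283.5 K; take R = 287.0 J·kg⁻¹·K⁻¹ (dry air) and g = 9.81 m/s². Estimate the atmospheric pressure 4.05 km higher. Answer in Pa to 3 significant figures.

P ≈ 63200 Pa

Scale height: H = RT/g = 287.0 × 283.5 / 9.81 = 8294.0 m.
Barometric formula: P = P₀ exp(−z/H).
z/H = 4050.0/8294.0 = 0.48830; exp(−0.48830) = 0.61367.
P = 103000 × 0.61367 = 63208 Pa.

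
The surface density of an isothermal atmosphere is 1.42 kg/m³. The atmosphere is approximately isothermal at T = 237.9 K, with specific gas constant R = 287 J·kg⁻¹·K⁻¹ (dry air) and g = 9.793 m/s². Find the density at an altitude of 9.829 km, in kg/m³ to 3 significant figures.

Scale height: H = RT/g = 287 × 237.9 / 9.793 = 6972.1 m.
In an isothermal atmosphere, density decays like pressure: ρ = ρ₀ exp(−z/H).
z/H = 9829.0/6972.1 = 1.4098; exp(−1.4098) = 0.24419.
ρ = 1.42 × 0.24419 = 0.34675 kg/m³.

ρ ≈ 0.347 kg/m³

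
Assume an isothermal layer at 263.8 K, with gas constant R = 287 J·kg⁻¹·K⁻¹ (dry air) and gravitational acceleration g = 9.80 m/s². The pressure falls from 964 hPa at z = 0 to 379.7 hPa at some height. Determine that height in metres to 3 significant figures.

Scale height: H = RT/g = 287 × 263.8 / 9.80 = 7725.6 m.
Invert the barometric formula: z = H ln(P₀/P).
P₀/P = 964/379.7 = 2.5388; ln(2.5388) = 0.93169.
z = 7725.6 × 0.93169 = 7197.9 m.

z ≈ 7200 m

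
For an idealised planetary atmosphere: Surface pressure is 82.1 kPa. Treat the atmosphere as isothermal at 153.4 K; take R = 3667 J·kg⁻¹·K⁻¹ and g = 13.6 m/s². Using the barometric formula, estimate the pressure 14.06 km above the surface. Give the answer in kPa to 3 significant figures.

P ≈ 58.4 kPa

Scale height: H = RT/g = 3667 × 153.4 / 13.6 = 41362 m.
Barometric formula: P = P₀ exp(−z/H).
z/H = 14060/41362 = 0.33993; exp(−0.33993) = 0.71182.
P = 82.1 × 0.71182 = 58.440 kPa.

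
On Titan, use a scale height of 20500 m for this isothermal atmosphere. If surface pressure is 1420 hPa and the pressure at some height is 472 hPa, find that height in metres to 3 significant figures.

Invert the barometric formula: z = H ln(P₀/P).
P₀/P = 1420/472 = 3.0085; ln(3.0085) = 1.1014.
z = 20500 × 1.1014 = 22579 m.

z ≈ 22600 m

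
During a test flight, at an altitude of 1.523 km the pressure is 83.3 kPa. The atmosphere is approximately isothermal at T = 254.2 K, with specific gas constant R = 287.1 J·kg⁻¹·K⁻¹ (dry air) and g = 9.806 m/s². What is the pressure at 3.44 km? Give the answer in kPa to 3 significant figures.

Scale height: H = RT/g = 287.1 × 254.2 / 9.806 = 7442.5 m.
Between two levels, P₂ = P₁ exp(−Δz/H) with Δz = z₂ − z₁.
Δz = 3440.0 − 1523.0 = 1917.0 m; Δz/H = 1917.0/7442.5 = 0.25757.
P₂ = 83.3 × exp(−0.25757) = 83.3 × 0.77293 = 64.385 kPa.

P ≈ 64.4 kPa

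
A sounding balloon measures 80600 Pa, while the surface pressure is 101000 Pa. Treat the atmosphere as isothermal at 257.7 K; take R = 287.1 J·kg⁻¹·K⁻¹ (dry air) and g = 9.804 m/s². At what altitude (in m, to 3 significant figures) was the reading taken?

Scale height: H = RT/g = 287.1 × 257.7 / 9.804 = 7546.5 m.
Invert the barometric formula: z = H ln(P₀/P).
P₀/P = 101000/80600 = 1.2531; ln(1.2531) = 0.22562.
z = 7546.5 × 0.22562 = 1702.6 m.

z ≈ 1700 m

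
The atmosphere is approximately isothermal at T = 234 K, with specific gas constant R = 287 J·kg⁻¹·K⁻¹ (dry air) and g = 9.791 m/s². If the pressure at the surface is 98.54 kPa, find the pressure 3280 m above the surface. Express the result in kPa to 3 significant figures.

P ≈ 61.1 kPa

Scale height: H = RT/g = 287 × 234 / 9.791 = 6859.2 m.
Barometric formula: P = P₀ exp(−z/H).
z/H = 3280.0/6859.2 = 0.47819; exp(−0.47819) = 0.61990.
P = 98.54 × 0.61990 = 61.085 kPa.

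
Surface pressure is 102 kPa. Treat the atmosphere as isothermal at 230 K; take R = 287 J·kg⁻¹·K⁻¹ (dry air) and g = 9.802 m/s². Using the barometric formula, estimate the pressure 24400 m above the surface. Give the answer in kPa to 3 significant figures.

Scale height: H = RT/g = 287 × 230 / 9.802 = 6734.3 m.
Barometric formula: P = P₀ exp(−z/H).
z/H = 24400/6734.3 = 3.6232; exp(−3.6232) = 0.026697.
P = 102 × 0.026697 = 2.7231 kPa.

P ≈ 2.72 kPa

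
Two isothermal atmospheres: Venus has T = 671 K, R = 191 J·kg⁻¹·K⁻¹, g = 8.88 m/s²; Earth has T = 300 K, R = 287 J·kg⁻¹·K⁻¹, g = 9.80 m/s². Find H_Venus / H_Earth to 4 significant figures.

H_Venus/H_Earth ≈ 1.643

H = RT/g for each body.
H_Venus = 191 × 671 / 8.88 = 14433 m.
H_Earth = 287 × 300 / 9.80 = 8785.7 m.
H_Venus/H_Earth = 14433/8785.7 = 1.6428.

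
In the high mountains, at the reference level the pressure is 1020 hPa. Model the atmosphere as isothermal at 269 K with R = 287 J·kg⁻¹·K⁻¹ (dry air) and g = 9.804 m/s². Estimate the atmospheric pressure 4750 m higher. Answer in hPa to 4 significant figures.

P ≈ 558.0 hPa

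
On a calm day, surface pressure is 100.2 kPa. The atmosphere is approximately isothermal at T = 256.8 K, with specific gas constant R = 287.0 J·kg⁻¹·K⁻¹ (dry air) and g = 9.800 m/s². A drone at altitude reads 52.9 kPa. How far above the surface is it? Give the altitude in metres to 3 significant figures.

z ≈ 4800 m

Scale height: H = RT/g = 287.0 × 256.8 / 9.800 = 7520.6 m.
Invert the barometric formula: z = H ln(P₀/P).
P₀/P = 100.2/52.9 = 1.8941; ln(1.8941) = 0.63874.
z = 7520.6 × 0.63874 = 4803.7 m.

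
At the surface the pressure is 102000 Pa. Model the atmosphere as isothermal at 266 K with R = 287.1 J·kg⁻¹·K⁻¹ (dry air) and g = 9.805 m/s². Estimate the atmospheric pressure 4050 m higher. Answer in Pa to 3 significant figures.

Scale height: H = RT/g = 287.1 × 266 / 9.805 = 7788.7 m.
Barometric formula: P = P₀ exp(−z/H).
z/H = 4050.0/7788.7 = 0.51998; exp(−0.51998) = 0.59453.
P = 102000 × 0.59453 = 60642 Pa.

P ≈ 60600 Pa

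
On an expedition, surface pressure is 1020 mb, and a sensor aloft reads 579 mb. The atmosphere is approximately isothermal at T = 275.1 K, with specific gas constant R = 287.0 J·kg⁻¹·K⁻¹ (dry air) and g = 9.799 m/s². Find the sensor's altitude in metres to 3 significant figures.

Scale height: H = RT/g = 287.0 × 275.1 / 9.799 = 8057.3 m.
Invert the barometric formula: z = H ln(P₀/P).
P₀/P = 1020/579 = 1.7617; ln(1.7617) = 0.56628.
z = 8057.3 × 0.56628 = 4562.7 m.

z ≈ 4560 m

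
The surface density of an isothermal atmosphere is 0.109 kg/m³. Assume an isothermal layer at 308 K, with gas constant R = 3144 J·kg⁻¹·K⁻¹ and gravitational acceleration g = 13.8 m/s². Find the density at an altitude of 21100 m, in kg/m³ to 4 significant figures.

Scale height: H = RT/g = 3144 × 308 / 13.8 = 70170 m.
In an isothermal atmosphere, density decays like pressure: ρ = ρ₀ exp(−z/H).
z/H = 21100/70170 = 0.30070; exp(−0.30070) = 0.74030.
ρ = 0.109 × 0.74030 = 0.080693 kg/m³.

ρ ≈ 0.08069 kg/m³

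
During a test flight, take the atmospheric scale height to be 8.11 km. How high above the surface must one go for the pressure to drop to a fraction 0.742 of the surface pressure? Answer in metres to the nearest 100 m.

z ≈ 2400 m

Set P/P₀ = exp(−z/H) = 0.742, so z = −H ln(0.742).
−ln(0.742) = 0.29841; z = 8110.0 × 0.29841 = 2420.1 m.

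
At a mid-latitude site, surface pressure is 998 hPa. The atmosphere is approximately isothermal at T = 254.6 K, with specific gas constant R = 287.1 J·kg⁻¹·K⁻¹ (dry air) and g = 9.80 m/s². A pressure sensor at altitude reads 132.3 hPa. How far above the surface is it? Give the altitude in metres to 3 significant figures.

z ≈ 15100 m

Scale height: H = RT/g = 287.1 × 254.6 / 9.80 = 7458.7 m.
Invert the barometric formula: z = H ln(P₀/P).
P₀/P = 998/132.3 = 7.5435; ln(7.5435) = 2.0207.
z = 7458.7 × 2.0207 = 15072 m.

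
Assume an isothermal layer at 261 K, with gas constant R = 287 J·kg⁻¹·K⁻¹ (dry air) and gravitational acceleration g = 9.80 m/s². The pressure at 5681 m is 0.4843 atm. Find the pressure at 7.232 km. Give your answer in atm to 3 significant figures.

Scale height: H = RT/g = 287 × 261 / 9.80 = 7643.6 m.
Between two levels, P₂ = P₁ exp(−Δz/H) with Δz = z₂ − z₁.
Δz = 7232.0 − 5681.0 = 1551.0 m; Δz/H = 1551.0/7643.6 = 0.20291.
P₂ = 0.4843 × exp(−0.20291) = 0.4843 × 0.81635 = 0.39536 atm.

P ≈ 0.395 atm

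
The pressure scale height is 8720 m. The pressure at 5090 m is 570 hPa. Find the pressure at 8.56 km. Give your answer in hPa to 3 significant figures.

Between two levels, P₂ = P₁ exp(−Δz/H) with Δz = z₂ − z₁.
Δz = 8560.0 − 5090.0 = 3470.0 m; Δz/H = 3470.0/8720.0 = 0.39794.
P₂ = 570 × exp(−0.39794) = 570 × 0.67170 = 382.87 hPa.

P ≈ 383 hPa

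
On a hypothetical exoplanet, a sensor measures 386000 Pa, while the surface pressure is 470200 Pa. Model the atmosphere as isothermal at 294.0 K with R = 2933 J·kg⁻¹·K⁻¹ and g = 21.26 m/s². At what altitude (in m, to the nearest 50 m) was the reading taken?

z ≈ 8000 m

Scale height: H = RT/g = 2933 × 294.0 / 21.26 = 40560 m.
Invert the barometric formula: z = H ln(P₀/P).
P₀/P = 470200/386000 = 1.2181; ln(1.2181) = 0.19729.
z = 40560 × 0.19729 = 8002.1 m.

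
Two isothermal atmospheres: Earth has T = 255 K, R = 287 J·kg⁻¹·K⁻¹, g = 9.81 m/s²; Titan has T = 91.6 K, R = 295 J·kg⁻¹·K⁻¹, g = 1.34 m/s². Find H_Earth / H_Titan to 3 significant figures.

H = RT/g for each body.
H_Earth = 287 × 255 / 9.81 = 7460.2 m.
H_Titan = 295 × 91.6 / 1.34 = 20166 m.
H_Earth/H_Titan = 7460.2/20166 = 0.36994.

H_Earth/H_Titan ≈ 0.370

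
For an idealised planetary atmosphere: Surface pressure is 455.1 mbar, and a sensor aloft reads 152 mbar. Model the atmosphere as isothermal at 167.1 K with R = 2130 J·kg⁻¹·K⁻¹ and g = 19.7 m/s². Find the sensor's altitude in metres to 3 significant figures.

z ≈ 19800 m

Scale height: H = RT/g = 2130 × 167.1 / 19.7 = 18067 m.
Invert the barometric formula: z = H ln(P₀/P).
P₀/P = 455.1/152 = 2.9941; ln(2.9941) = 1.0966.
z = 18067 × 1.0966 = 19812 m.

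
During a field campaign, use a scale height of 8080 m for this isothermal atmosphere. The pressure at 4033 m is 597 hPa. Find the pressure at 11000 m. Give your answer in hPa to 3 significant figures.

P ≈ 252 hPa

Between two levels, P₂ = P₁ exp(−Δz/H) with Δz = z₂ − z₁.
Δz = 11000 − 4033.0 = 6967.0 m; Δz/H = 6967.0/8080.0 = 0.86225.
P₂ = 597 × exp(−0.86225) = 597 × 0.42221 = 252.06 hPa.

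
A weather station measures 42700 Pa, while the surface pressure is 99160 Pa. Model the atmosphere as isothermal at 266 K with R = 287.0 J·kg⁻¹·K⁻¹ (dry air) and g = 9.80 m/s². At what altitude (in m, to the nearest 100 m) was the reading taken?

z ≈ 6600 m

Scale height: H = RT/g = 287.0 × 266 / 9.80 = 7790.0 m.
Invert the barometric formula: z = H ln(P₀/P).
P₀/P = 99160/42700 = 2.3222; ln(2.3222) = 0.84252.
z = 7790.0 × 0.84252 = 6563.2 m.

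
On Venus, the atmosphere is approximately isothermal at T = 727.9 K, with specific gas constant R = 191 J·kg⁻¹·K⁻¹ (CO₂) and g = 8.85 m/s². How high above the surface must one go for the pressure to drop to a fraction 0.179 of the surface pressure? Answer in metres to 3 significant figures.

z ≈ 27000 m

Scale height: H = RT/g = 191 × 727.9 / 8.85 = 15709 m.
Set P/P₀ = exp(−z/H) = 0.179, so z = −H ln(0.179).
−ln(0.179) = 1.7204; z = 15709 × 1.7204 = 27026 m.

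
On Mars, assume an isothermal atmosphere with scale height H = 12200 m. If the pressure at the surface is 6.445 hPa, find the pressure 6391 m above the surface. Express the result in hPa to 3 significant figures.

Barometric formula: P = P₀ exp(−z/H).
z/H = 6391.0/12200 = 0.52385; exp(−0.52385) = 0.59224.
P = 6.445 × 0.59224 = 3.8170 hPa.

P ≈ 3.82 hPa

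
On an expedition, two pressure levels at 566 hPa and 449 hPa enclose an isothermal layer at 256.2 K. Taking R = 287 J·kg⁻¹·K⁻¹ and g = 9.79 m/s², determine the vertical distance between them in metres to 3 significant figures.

Hypsometric equation: Δz = (R T̄/g) ln(P₁/P₂).
R T̄/g = 287 × 256.2 / 9.79 = 7510.7 m.
ln(566/449) = ln(1.2606) = 0.23159.
Δz = 7510.7 × 0.23159 = 1739.4 m.

Δz ≈ 1740 m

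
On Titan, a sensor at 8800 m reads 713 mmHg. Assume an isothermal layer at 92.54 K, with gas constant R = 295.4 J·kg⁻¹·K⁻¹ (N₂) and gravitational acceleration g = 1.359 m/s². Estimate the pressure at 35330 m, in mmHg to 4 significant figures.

Scale height: H = RT/g = 295.4 × 92.54 / 1.359 = 20115 m.
Between two levels, P₂ = P₁ exp(−Δz/H) with Δz = z₂ − z₁.
Δz = 35330 − 8800.0 = 26530 m; Δz/H = 26530/20115 = 1.3189.
P₂ = 713 × exp(−1.3189) = 713 × 0.26743 = 190.68 mmHg.

P ≈ 190.7 mmHg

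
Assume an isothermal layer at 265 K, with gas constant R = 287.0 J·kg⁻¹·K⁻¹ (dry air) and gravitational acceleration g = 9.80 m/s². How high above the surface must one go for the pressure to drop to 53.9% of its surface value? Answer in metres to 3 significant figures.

z ≈ 4800 m

Scale height: H = RT/g = 287.0 × 265 / 9.80 = 7760.7 m.
Set P/P₀ = exp(−z/H) = 0.539, so z = −H ln(0.539).
−ln(0.539) = 0.61804; z = 7760.7 × 0.61804 = 4796.4 m.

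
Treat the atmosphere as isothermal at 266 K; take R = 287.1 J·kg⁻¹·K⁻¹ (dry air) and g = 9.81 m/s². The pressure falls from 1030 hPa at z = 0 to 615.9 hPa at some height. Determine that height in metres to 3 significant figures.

Scale height: H = RT/g = 287.1 × 266 / 9.81 = 7784.8 m.
Invert the barometric formula: z = H ln(P₀/P).
P₀/P = 1030/615.9 = 1.6723; ln(1.6723) = 0.51420.
z = 7784.8 × 0.51420 = 4002.9 m.

z ≈ 4000 m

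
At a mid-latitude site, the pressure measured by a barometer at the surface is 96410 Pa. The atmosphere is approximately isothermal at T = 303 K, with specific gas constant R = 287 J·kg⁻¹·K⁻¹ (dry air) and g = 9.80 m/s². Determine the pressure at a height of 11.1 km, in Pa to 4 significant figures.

Scale height: H = RT/g = 287 × 303 / 9.80 = 8873.6 m.
Barometric formula: P = P₀ exp(−z/H).
z/H = 11100/8873.6 = 1.2509; exp(−1.2509) = 0.28625.
P = 96410 × 0.28625 = 27597 Pa.

P ≈ 27600 Pa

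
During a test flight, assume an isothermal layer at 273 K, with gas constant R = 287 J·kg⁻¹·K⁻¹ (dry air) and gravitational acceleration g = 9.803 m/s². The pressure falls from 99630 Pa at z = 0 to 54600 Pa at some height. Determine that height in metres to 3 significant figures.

Scale height: H = RT/g = 287 × 273 / 9.803 = 7992.6 m.
Invert the barometric formula: z = H ln(P₀/P).
P₀/P = 99630/54600 = 1.8247; ln(1.8247) = 0.60142.
z = 7992.6 × 0.60142 = 4806.9 m.

z ≈ 4810 m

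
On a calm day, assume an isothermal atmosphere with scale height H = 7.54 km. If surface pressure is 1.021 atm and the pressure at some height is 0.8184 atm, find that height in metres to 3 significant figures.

Invert the barometric formula: z = H ln(P₀/P).
P₀/P = 1.021/0.8184 = 1.2476; ln(1.2476) = 0.22122.
z = 7540.0 × 0.22122 = 1668.0 m.

z ≈ 1670 m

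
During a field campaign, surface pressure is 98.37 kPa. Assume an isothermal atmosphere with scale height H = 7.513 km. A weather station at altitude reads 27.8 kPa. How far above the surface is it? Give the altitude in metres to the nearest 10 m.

z ≈ 9490 m

Invert the barometric formula: z = H ln(P₀/P).
P₀/P = 98.37/27.8 = 3.5385; ln(3.5385) = 1.2637.
z = 7513.0 × 1.2637 = 9494.2 m.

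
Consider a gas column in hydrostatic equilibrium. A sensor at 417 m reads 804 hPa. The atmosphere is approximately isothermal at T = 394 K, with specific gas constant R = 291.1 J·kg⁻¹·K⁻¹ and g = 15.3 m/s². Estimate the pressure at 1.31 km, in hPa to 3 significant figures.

P ≈ 714 hPa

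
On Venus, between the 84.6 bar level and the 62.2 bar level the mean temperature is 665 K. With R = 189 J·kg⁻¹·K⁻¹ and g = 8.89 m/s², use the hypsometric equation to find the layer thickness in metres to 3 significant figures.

Δz ≈ 4350 m

Hypsometric equation: Δz = (R T̄/g) ln(P₁/P₂).
R T̄/g = 189 × 665 / 8.89 = 14138 m.
ln(84.6/62.2) = ln(1.3601) = 0.30756.
Δz = 14138 × 0.30756 = 4348.3 m.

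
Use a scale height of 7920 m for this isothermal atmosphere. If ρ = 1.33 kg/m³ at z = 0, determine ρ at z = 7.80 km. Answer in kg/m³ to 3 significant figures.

ρ ≈ 0.497 kg/m³

In an isothermal atmosphere, density decays like pressure: ρ = ρ₀ exp(−z/H).
z/H = 7800.0/7920.0 = 0.98485; exp(−0.98485) = 0.37350.
ρ = 1.33 × 0.37350 = 0.49676 kg/m³.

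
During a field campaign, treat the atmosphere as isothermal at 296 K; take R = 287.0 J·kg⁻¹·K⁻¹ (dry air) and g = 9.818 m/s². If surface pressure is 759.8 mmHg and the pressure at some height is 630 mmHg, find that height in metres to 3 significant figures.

Scale height: H = RT/g = 287.0 × 296 / 9.818 = 8652.7 m.
Invert the barometric formula: z = H ln(P₀/P).
P₀/P = 759.8/630 = 1.2060; ln(1.2060) = 0.18731.
z = 8652.7 × 0.18731 = 1620.7 m.

z ≈ 1620 m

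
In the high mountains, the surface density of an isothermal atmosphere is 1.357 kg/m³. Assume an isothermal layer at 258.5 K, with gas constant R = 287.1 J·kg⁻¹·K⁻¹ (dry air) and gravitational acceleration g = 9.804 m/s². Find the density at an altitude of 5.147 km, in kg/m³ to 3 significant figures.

ρ ≈ 0.688 kg/m³

Scale height: H = RT/g = 287.1 × 258.5 / 9.804 = 7569.9 m.
In an isothermal atmosphere, density decays like pressure: ρ = ρ₀ exp(−z/H).
z/H = 5147.0/7569.9 = 0.67993; exp(−0.67993) = 0.50665.
ρ = 1.357 × 0.50665 = 0.68752 kg/m³.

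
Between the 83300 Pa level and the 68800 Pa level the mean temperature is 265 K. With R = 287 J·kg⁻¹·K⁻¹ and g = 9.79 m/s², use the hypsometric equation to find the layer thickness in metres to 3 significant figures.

Hypsometric equation: Δz = (R T̄/g) ln(P₁/P₂).
R T̄/g = 287 × 265 / 9.79 = 7768.6 m.
ln(83300/68800) = ln(1.2108) = 0.19128.
Δz = 7768.6 × 0.19128 = 1486.0 m.

Δz ≈ 1490 m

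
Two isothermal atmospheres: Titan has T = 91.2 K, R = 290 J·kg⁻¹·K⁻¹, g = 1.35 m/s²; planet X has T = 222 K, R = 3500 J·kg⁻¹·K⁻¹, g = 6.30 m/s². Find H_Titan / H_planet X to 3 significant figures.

H = RT/g for each body.
H_Titan = 290 × 91.2 / 1.35 = 19591 m.
H_planet X = 3500 × 222 / 6.30 = 123330 m.
H_Titan/H_planet X = 19591/123330 = 0.15885.

H_Titan/H_planet X ≈ 0.159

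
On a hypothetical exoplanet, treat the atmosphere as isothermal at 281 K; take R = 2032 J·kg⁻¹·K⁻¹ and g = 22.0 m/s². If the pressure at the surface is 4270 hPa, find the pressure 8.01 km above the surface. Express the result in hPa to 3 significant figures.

P ≈ 3140 hPa

Scale height: H = RT/g = 2032 × 281 / 22.0 = 25954 m.
Barometric formula: P = P₀ exp(−z/H).
z/H = 8010.0/25954 = 0.30862; exp(−0.30862) = 0.73446.
P = 4270 × 0.73446 = 3136.1 hPa.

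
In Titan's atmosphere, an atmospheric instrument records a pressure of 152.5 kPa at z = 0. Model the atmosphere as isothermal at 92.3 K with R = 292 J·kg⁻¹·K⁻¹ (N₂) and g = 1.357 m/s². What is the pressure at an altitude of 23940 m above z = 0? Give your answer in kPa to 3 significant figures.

P ≈ 45.7 kPa

Scale height: H = RT/g = 292 × 92.3 / 1.357 = 19861 m.
Barometric formula: P = P₀ exp(−z/H).
z/H = 23940/19861 = 1.2054; exp(−1.2054) = 0.29957.
P = 152.5 × 0.29957 = 45.684 kPa.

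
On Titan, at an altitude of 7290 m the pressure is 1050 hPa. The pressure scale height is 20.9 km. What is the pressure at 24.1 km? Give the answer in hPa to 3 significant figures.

Between two levels, P₂ = P₁ exp(−Δz/H) with Δz = z₂ − z₁.
Δz = 24100 − 7290.0 = 16810 m; Δz/H = 16810/20900 = 0.80431.
P₂ = 1050 × exp(−0.80431) = 1050 × 0.44740 = 469.77 hPa.

P ≈ 470 hPa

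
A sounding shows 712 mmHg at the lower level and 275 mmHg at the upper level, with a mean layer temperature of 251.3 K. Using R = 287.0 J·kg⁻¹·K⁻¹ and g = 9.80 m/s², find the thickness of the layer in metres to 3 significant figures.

Hypsometric equation: Δz = (R T̄/g) ln(P₁/P₂).
R T̄/g = 287.0 × 251.3 / 9.80 = 7359.5 m.
ln(712/275) = ln(2.5891) = 0.95131.
Δz = 7359.5 × 0.95131 = 7001.2 m.

Δz ≈ 7000 m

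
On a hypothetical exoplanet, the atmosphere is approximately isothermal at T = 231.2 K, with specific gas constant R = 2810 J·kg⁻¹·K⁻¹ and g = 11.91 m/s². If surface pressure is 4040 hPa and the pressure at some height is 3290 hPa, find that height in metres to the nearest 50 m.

z ≈ 11200 m

Scale height: H = RT/g = 2810 × 231.2 / 11.91 = 54548 m.
Invert the barometric formula: z = H ln(P₀/P).
P₀/P = 4040/3290 = 1.2280; ln(1.2280) = 0.20539.
z = 54548 × 0.20539 = 11204 m.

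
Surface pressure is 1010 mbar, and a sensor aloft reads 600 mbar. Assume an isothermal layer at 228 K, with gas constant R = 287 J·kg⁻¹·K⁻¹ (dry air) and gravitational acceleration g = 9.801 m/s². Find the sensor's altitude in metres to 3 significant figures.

Scale height: H = RT/g = 287 × 228 / 9.801 = 6676.5 m.
Invert the barometric formula: z = H ln(P₀/P).
P₀/P = 1010/600 = 1.6833; ln(1.6833) = 0.52076.
z = 6676.5 × 0.52076 = 3476.9 m.

z ≈ 3480 m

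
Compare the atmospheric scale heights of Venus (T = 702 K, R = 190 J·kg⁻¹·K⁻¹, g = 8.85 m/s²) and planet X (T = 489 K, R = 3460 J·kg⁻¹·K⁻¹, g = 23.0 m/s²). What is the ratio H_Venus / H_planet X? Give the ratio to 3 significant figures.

H_Venus/H_planet X ≈ 0.205

H = RT/g for each body.
H_Venus = 190 × 702 / 8.85 = 15071 m.
H_planet X = 3460 × 489 / 23.0 = 73563 m.
H_Venus/H_planet X = 15071/73563 = 0.20487.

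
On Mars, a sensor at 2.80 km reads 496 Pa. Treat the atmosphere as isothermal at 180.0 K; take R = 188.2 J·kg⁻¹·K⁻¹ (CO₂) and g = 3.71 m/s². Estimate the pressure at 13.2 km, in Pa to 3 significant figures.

Scale height: H = RT/g = 188.2 × 180.0 / 3.71 = 9131.0 m.
Between two levels, P₂ = P₁ exp(−Δz/H) with Δz = z₂ − z₁.
Δz = 13200 − 2800.0 = 10400 m; Δz/H = 10400/9131.0 = 1.1390.
P₂ = 496 × exp(−1.1390) = 496 × 0.32014 = 158.79 Pa.

P ≈ 159 Pa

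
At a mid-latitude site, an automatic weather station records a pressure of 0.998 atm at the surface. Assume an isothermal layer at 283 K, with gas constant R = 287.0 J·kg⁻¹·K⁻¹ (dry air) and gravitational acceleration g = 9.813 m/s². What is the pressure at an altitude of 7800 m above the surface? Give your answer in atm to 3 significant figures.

Scale height: H = RT/g = 287.0 × 283 / 9.813 = 8276.9 m.
Barometric formula: P = P₀ exp(−z/H).
z/H = 7800.0/8276.9 = 0.94238; exp(−0.94238) = 0.38970.
P = 0.998 × 0.38970 = 0.38892 atm.

P ≈ 0.389 atm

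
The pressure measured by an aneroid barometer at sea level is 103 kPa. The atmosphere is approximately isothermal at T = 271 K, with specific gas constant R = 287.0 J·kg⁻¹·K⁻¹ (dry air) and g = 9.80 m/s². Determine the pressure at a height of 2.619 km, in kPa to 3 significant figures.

Scale height: H = RT/g = 287.0 × 271 / 9.80 = 7936.4 m.
Barometric formula: P = P₀ exp(−z/H).
z/H = 2619.0/7936.4 = 0.33000; exp(−0.33000) = 0.71892.
P = 103 × 0.71892 = 74.049 kPa.

P ≈ 74.0 kPa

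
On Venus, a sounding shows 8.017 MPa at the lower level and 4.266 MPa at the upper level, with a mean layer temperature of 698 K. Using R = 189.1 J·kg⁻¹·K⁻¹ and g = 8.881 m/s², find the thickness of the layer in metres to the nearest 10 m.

Δz ≈ 9380 m

Hypsometric equation: Δz = (R T̄/g) ln(P₁/P₂).
R T̄/g = 189.1 × 698 / 8.881 = 14862 m.
ln(8.017/4.266) = ln(1.8793) = 0.63090.
Δz = 14862 × 0.63090 = 9376.4 m.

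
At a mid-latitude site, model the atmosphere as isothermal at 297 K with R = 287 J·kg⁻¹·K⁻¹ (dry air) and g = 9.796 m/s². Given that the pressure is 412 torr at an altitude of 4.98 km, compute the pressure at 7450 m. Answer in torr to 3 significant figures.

P ≈ 310 torr

Scale height: H = RT/g = 287 × 297 / 9.796 = 8701.4 m.
Between two levels, P₂ = P₁ exp(−Δz/H) with Δz = z₂ − z₁.
Δz = 7450.0 − 4980.0 = 2470.0 m; Δz/H = 2470.0/8701.4 = 0.28386.
P₂ = 412 × exp(−0.28386) = 412 × 0.75287 = 310.18 torr.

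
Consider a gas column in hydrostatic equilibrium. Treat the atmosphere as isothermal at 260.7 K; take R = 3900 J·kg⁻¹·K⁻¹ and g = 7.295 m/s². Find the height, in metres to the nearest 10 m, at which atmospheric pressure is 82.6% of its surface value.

Scale height: H = RT/g = 3900 × 260.7 / 7.295 = 139370 m.
Set P/P₀ = exp(−z/H) = 0.826, so z = −H ln(0.826).
−ln(0.826) = 0.19116; z = 139370 × 0.19116 = 26642 m.

z ≈ 26640 m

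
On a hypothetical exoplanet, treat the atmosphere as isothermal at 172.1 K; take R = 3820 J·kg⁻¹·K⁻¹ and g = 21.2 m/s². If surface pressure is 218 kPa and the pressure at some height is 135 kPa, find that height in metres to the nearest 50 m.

Scale height: H = RT/g = 3820 × 172.1 / 21.2 = 31010 m.
Invert the barometric formula: z = H ln(P₀/P).
P₀/P = 218/135 = 1.6148; ln(1.6148) = 0.47921.
z = 31010 × 0.47921 = 14860 m.

z ≈ 14850 m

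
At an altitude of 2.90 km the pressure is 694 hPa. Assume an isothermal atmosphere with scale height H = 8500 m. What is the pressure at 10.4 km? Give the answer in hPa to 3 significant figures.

P ≈ 287 hPa

Between two levels, P₂ = P₁ exp(−Δz/H) with Δz = z₂ − z₁.
Δz = 10400 − 2900.0 = 7500.0 m; Δz/H = 7500.0/8500.0 = 0.88235.
P₂ = 694 × exp(−0.88235) = 694 × 0.41381 = 287.18 hPa.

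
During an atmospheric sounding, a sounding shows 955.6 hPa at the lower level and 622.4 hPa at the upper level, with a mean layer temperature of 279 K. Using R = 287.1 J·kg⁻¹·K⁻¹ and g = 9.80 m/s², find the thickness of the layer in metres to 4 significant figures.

Hypsometric equation: Δz = (R T̄/g) ln(P₁/P₂).
R T̄/g = 287.1 × 279 / 9.80 = 8173.6 m.
ln(955.6/622.4) = ln(1.5353) = 0.42873.
Δz = 8173.6 × 0.42873 = 3504.3 m.

Δz ≈ 3504 m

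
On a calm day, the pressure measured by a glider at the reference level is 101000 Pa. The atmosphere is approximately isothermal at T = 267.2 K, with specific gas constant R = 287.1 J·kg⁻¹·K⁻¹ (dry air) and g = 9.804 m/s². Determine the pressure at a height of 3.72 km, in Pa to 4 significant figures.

Scale height: H = RT/g = 287.1 × 267.2 / 9.804 = 7824.7 m.
Barometric formula: P = P₀ exp(−z/H).
z/H = 3720.0/7824.7 = 0.47542; exp(−0.47542) = 0.62162.
P = 101000 × 0.62162 = 62784 Pa.

P ≈ 62780 Pa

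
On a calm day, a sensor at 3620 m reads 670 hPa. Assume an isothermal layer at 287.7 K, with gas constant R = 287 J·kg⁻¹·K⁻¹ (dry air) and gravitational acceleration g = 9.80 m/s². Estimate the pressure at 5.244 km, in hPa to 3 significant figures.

Scale height: H = RT/g = 287 × 287.7 / 9.80 = 8425.5 m.
Between two levels, P₂ = P₁ exp(−Δz/H) with Δz = z₂ − z₁.
Δz = 5244.0 − 3620.0 = 1624.0 m; Δz/H = 1624.0/8425.5 = 0.19275.
P₂ = 670 × exp(−0.19275) = 670 × 0.82469 = 552.54 hPa.

P ≈ 553 hPa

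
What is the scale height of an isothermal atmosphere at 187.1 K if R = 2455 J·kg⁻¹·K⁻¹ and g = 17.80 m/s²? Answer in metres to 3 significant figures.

The scale height of an isothermal atmosphere is H = RT/g.
H = 2455 × 187.1 / 17.80 = 459330/17.80 = 25805 m.

H ≈ 25800 m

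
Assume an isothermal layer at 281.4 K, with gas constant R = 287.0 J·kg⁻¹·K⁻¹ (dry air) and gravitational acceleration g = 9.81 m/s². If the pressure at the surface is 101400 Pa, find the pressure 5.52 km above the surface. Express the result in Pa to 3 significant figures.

P ≈ 51900 Pa

Scale height: H = RT/g = 287.0 × 281.4 / 9.81 = 8232.6 m.
Barometric formula: P = P₀ exp(−z/H).
z/H = 5520.0/8232.6 = 0.67051; exp(−0.67051) = 0.51145.
P = 101400 × 0.51145 = 51861 Pa.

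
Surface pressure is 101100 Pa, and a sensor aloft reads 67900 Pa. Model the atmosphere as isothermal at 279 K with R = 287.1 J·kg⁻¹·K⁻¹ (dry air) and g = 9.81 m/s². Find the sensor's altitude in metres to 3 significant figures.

z ≈ 3250 m

Scale height: H = RT/g = 287.1 × 279 / 9.81 = 8165.2 m.
Invert the barometric formula: z = H ln(P₀/P).
P₀/P = 101100/67900 = 1.4890; ln(1.4890) = 0.39810.
z = 8165.2 × 0.39810 = 3250.6 m.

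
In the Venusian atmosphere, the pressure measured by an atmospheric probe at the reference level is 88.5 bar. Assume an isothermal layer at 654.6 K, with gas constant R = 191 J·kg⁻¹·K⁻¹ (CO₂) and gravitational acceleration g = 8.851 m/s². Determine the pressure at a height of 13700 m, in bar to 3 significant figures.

Scale height: H = RT/g = 191 × 654.6 / 8.851 = 14126 m.
Barometric formula: P = P₀ exp(−z/H).
z/H = 13700/14126 = 0.96984; exp(−0.96984) = 0.37914.
P = 88.5 × 0.37914 = 33.554 bar.

P ≈ 33.6 bar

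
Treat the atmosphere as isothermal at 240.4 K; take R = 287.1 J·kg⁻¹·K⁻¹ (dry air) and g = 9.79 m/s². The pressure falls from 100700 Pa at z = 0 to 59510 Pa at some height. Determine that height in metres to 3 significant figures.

Scale height: H = RT/g = 287.1 × 240.4 / 9.79 = 7049.9 m.
Invert the barometric formula: z = H ln(P₀/P).
P₀/P = 100700/59510 = 1.6922; ln(1.6922) = 0.52603.
z = 7049.9 × 0.52603 = 3708.5 m.

z ≈ 3710 m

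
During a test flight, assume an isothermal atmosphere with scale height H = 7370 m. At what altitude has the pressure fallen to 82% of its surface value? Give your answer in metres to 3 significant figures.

z ≈ 1460 m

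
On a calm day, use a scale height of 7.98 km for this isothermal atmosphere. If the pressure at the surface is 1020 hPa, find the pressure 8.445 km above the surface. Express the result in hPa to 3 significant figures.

P ≈ 354 hPa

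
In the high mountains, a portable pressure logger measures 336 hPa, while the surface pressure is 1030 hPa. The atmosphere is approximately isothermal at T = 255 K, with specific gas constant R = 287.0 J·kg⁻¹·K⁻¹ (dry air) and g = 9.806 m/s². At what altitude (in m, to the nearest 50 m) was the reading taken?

z ≈ 8350 m

Scale height: H = RT/g = 287.0 × 255 / 9.806 = 7463.3 m.
Invert the barometric formula: z = H ln(P₀/P).
P₀/P = 1030/336 = 3.0655; ln(3.0655) = 1.1202.
z = 7463.3 × 1.1202 = 8360.4 m.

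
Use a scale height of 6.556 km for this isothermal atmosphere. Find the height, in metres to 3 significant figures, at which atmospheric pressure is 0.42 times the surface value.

Set P/P₀ = exp(−z/H) = 0.42, so z = −H ln(0.42).
−ln(0.42) = 0.86750; z = 6556.0 × 0.86750 = 5687.3 m.

z ≈ 5690 m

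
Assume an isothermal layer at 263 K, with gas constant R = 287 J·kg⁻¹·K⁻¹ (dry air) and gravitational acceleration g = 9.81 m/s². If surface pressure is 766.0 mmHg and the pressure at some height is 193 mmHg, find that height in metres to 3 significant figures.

z ≈ 10600 m

Scale height: H = RT/g = 287 × 263 / 9.81 = 7694.3 m.
Invert the barometric formula: z = H ln(P₀/P).
P₀/P = 766.0/193 = 3.9689; ln(3.9689) = 1.3785.
z = 7694.3 × 1.3785 = 10607 m.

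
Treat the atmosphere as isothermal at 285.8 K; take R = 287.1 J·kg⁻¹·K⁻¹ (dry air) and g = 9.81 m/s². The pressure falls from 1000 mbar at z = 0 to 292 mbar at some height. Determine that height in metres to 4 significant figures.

Scale height: H = RT/g = 287.1 × 285.8 / 9.81 = 8364.2 m.
Invert the barometric formula: z = H ln(P₀/P).
P₀/P = 1000/292 = 3.4247; ln(3.4247) = 1.2310.
z = 8364.2 × 1.2310 = 10296 m.

z ≈ 10300 m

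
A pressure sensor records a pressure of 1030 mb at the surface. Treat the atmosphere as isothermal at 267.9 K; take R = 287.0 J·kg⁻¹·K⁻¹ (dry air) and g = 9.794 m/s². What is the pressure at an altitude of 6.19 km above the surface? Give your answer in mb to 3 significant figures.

Scale height: H = RT/g = 287.0 × 267.9 / 9.794 = 7850.4 m.
Barometric formula: P = P₀ exp(−z/H).
z/H = 6190.0/7850.4 = 0.78849; exp(−0.78849) = 0.45453.
P = 1030 × 0.45453 = 468.17 mb.

P ≈ 468 mb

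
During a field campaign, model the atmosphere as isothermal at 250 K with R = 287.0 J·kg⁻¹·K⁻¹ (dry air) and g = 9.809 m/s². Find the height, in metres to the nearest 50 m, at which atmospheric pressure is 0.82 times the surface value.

Scale height: H = RT/g = 287.0 × 250 / 9.809 = 7314.7 m.
Set P/P₀ = exp(−z/H) = 0.82, so z = −H ln(0.82).
−ln(0.82) = 0.19845; z = 7314.7 × 0.19845 = 1451.6 m.

z ≈ 1450 m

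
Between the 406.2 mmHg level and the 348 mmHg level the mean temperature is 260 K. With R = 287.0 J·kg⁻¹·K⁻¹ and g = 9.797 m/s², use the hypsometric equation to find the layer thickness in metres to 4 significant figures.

Δz ≈ 1178 m

Hypsometric equation: Δz = (R T̄/g) ln(P₁/P₂).
R T̄/g = 287.0 × 260 / 9.797 = 7616.6 m.
ln(406.2/348) = ln(1.1672) = 0.15461.
Δz = 7616.6 × 0.15461 = 1177.6 m.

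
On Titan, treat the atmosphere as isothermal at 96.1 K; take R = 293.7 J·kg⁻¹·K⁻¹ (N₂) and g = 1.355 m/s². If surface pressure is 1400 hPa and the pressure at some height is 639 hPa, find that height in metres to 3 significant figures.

z ≈ 16300 m

Scale height: H = RT/g = 293.7 × 96.1 / 1.355 = 20830 m.
Invert the barometric formula: z = H ln(P₀/P).
P₀/P = 1400/639 = 2.1909; ln(2.1909) = 0.78431.
z = 20830 × 0.78431 = 16337 m.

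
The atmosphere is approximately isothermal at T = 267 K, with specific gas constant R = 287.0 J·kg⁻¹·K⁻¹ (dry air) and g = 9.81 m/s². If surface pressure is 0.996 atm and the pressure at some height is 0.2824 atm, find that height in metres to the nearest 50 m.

Scale height: H = RT/g = 287.0 × 267 / 9.81 = 7811.3 m.
Invert the barometric formula: z = H ln(P₀/P).
P₀/P = 0.996/0.2824 = 3.5269; ln(3.5269) = 1.2604.
z = 7811.3 × 1.2604 = 9845.4 m.

z ≈ 9850 m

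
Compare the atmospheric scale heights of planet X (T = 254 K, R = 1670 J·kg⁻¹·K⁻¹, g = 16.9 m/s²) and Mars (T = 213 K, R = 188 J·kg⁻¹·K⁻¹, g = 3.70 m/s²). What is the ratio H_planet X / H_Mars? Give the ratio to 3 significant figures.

H_planet X/H_Mars ≈ 2.32

H = RT/g for each body.
H_planet X = 1670 × 254 / 16.9 = 25099 m.
H_Mars = 188 × 213 / 3.70 = 10823 m.
H_planet X/H_Mars = 25099/10823 = 2.3190.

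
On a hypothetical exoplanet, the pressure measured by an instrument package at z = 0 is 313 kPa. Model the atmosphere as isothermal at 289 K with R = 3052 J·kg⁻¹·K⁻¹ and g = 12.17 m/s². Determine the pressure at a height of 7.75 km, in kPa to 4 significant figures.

P ≈ 281.3 kPa

Scale height: H = RT/g = 3052 × 289 / 12.17 = 72476 m.
Barometric formula: P = P₀ exp(−z/H).
z/H = 7750.0/72476 = 0.10693; exp(−0.10693) = 0.89859.
P = 313 × 0.89859 = 281.26 kPa.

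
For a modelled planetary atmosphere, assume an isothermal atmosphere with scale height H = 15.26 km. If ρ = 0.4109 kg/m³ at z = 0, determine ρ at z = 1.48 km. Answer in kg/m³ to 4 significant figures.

ρ ≈ 0.3729 kg/m³

In an isothermal atmosphere, density decays like pressure: ρ = ρ₀ exp(−z/H).
z/H = 1480.0/15260 = 0.096986; exp(−0.096986) = 0.90757.
ρ = 0.4109 × 0.90757 = 0.37292 kg/m³.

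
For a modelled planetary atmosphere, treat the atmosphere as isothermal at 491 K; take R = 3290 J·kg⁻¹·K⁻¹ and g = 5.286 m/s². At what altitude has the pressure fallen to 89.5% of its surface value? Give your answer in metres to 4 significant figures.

Scale height: H = RT/g = 3290 × 491 / 5.286 = 305600 m.
Set P/P₀ = exp(−z/H) = 0.895, so z = −H ln(0.895).
−ln(0.895) = 0.11093; z = 305600 × 0.11093 = 33900 m.

z ≈ 33900 m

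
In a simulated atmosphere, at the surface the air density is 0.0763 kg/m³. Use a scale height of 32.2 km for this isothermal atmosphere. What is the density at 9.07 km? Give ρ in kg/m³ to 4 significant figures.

ρ ≈ 0.05757 kg/m³

In an isothermal atmosphere, density decays like pressure: ρ = ρ₀ exp(−z/H).
z/H = 9070.0/32200 = 0.28168; exp(−0.28168) = 0.75452.
ρ = 0.0763 × 0.75452 = 0.057570 kg/m³.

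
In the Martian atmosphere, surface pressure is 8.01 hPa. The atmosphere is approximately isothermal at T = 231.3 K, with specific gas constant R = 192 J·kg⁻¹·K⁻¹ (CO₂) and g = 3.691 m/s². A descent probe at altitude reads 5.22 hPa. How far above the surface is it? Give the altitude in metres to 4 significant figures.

Scale height: H = RT/g = 192 × 231.3 / 3.691 = 12032 m.
Invert the barometric formula: z = H ln(P₀/P).
P₀/P = 8.01/5.22 = 1.5345; ln(1.5345) = 0.42820.
z = 12032 × 0.42820 = 5152.1 m.

z ≈ 5152 m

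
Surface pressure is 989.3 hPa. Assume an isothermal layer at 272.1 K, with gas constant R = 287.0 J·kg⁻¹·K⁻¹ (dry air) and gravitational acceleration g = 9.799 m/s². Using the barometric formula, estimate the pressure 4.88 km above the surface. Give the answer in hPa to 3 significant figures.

P ≈ 536 hPa

Scale height: H = RT/g = 287.0 × 272.1 / 9.799 = 7969.5 m.
Barometric formula: P = P₀ exp(−z/H).
z/H = 4880.0/7969.5 = 0.61233; exp(−0.61233) = 0.54209.
P = 989.3 × 0.54209 = 536.29 hPa.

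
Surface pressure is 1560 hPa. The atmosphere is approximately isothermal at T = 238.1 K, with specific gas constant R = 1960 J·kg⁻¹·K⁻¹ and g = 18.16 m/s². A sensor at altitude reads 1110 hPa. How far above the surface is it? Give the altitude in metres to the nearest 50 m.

z ≈ 8750 m

Scale height: H = RT/g = 1960 × 238.1 / 18.16 = 25698 m.
Invert the barometric formula: z = H ln(P₀/P).
P₀/P = 1560/1110 = 1.4054; ln(1.4054) = 0.34032.
z = 25698 × 0.34032 = 8745.5 m.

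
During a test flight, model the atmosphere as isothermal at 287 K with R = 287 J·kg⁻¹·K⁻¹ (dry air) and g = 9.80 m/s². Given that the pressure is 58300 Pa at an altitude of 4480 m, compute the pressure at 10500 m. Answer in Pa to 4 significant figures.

P ≈ 28480 Pa

Scale height: H = RT/g = 287 × 287 / 9.80 = 8405.0 m.
Between two levels, P₂ = P₁ exp(−Δz/H) with Δz = z₂ − z₁.
Δz = 10500 − 4480.0 = 6020.0 m; Δz/H = 6020.0/8405.0 = 0.71624.
P₂ = 58300 × exp(−0.71624) = 58300 × 0.48859 = 28485 Pa.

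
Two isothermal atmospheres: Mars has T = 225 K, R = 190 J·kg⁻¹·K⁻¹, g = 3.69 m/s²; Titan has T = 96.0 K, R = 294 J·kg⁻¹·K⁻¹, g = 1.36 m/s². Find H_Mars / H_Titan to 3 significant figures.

H = RT/g for each body.
H_Mars = 190 × 225 / 3.69 = 11585 m.
H_Titan = 294 × 96.0 / 1.36 = 20753 m.
H_Mars/H_Titan = 11585/20753 = 0.55823.

H_Mars/H_Titan ≈ 0.558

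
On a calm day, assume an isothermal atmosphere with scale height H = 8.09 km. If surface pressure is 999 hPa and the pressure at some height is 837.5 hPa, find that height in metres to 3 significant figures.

Invert the barometric formula: z = H ln(P₀/P).
P₀/P = 999/837.5 = 1.1928; ln(1.1928) = 0.17630.
z = 8090.0 × 0.17630 = 1426.3 m.

z ≈ 1430 m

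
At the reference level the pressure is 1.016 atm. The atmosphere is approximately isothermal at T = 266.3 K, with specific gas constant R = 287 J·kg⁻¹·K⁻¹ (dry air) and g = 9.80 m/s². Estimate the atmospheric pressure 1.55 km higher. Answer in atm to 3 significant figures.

P ≈ 0.833 atm

Scale height: H = RT/g = 287 × 266.3 / 9.80 = 7798.8 m.
Barometric formula: P = P₀ exp(−z/H).
z/H = 1550.0/7798.8 = 0.19875; exp(−0.19875) = 0.81975.
P = 1.016 × 0.81975 = 0.83287 atm.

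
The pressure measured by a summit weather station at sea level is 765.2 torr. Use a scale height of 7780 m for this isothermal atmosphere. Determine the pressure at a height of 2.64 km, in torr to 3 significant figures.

Barometric formula: P = P₀ exp(−z/H).
z/H = 2640.0/7780.0 = 0.33933; exp(−0.33933) = 0.71225.
P = 765.2 × 0.71225 = 545.01 torr.

P ≈ 545 torr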